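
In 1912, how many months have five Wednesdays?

A month of length L has five Wednesdays iff its first Wednesday is on day ≤ L−28 (so day 1–3 in a 31-day month, 1–2 in a 30-day month, day 1 in a leap February).
Checking each month of 1912: Jan starts Mon (31d) ✓; Feb starts Thu (29d); Mar starts Fri (31d); Apr starts Mon (30d); May starts Wed (31d) ✓; Jun starts Sat (30d); Jul starts Mon (31d) ✓; Aug starts Thu (31d); Sep starts Sun (30d); Oct starts Tue (31d) ✓; Nov starts Fri (30d); Dec starts Sun (31d).
Five-Wednesday months: January, May, July, October → 4.

4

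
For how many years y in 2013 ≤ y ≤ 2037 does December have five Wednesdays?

December has 31 days; it has five Wednesdays when Wednesday falls among the first (month-length − 28) days — i.e. when December 1 is one of Wednesday/Tuesday/Monday.
December 1 by year: 2013:Sun 2014:Mon✓ 2015:Tue✓ 2016:Thu 2017:Fri 2018:Sat 2019:Sun 2020:Tue✓ 2021:Wed✓ 2022:Thu 2023:Fri 2024:Sun 2025:Mon✓ 2026:Tue✓ 2027:Wed✓ 2028:Fri 2029:Sat 2030:Sun 2031:Mon✓ 2032:Wed✓ 2033:Thu 2034:Fri 2035:Sat 2036:Mon✓ 2037:Tue✓
Years with five Wednesdays: 2014, 2015, 2020, 2021, 2025, 2026, 2027, 2031, 2032, 2036, 2037 → 11.

11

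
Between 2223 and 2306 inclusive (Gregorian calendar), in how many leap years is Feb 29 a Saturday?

Leap years in 2223–2306: 20 of them.
Feb 29 weekday advances by 5 (mod 7) from one leap year to the next four years later (or differs when a century non-leap intervenes).
Leap-day weekdays: 2224:Sun 2228:Fri 2232:Wed 2236:Mon 2240:Sat✓ 2244:Thu 2248:Tue 2252:Sun 2256:Fri 2260:Wed 2264:Mon 2268:Sat✓ 2272:Thu 2276:Tue 2280:Sun 2284:Fri 2288:Wed 2292:Mon 2296:Sat✓ 2304:Mon
Saturday: 2240, 2268, 2296 → 3.

3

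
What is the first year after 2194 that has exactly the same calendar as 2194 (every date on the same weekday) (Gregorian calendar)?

Two years share a calendar iff Jan 1 falls on the same weekday and both are leap or both are common. 2194: Jan 1 is Wednesday, common year.
2195: Jan 1 Thursday, common
2196: Jan 1 Friday, leap
2197: Jan 1 Sunday, common
2198: Jan 1 Monday, common
2199: Jan 1 Tuesday, common
2200: Jan 1 Wednesday, common
2200 matches on both conditions.

2200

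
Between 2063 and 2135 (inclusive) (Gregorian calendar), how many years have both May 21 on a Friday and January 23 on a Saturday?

9

Check each year's weekday for May 21 and January 23:
  2063: Mon/Tue  2064: Wed/Wed  2065: Thu/Fri  2066: Fri/Sat ✓  2067: Sat/Sun  2068: Mon/Mon  2069: Tue/Wed  2070: Wed/Thu  2071: Thu/Fri  2072: Sat/Sat  2073: Sun/Mon  2074: Mon/Tue  2075: Tue/Wed  2076: Thu/Thu  …(45 more)…  2122: Thu/Fri  2123: Fri/Sat ✓  2124: Sun/Sun  2125: Mon/Tue  2126: Tue/Wed  2127: Wed/Thu  2128: Fri/Fri  2129: Sat/Sun  2130: Sun/Mon  2131: Mon/Tue  2132: Wed/Wed  2133: Thu/Fri  2134: Fri/Sat ✓  2135: Sat/Sun
Both conditions hold in: 2066, 2077, 2083, 2094, 2100, 2106, 2117, 2123, 2134 — 9.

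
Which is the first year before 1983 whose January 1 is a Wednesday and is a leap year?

1964

Jan 1 advances by 2 weekdays after a leap year and by 1 after a common year.
1983: Jan 1 is Saturday.
1982: Friday
1981: Thursday
1980: Tuesday (leap)
1979: Monday
1978: Sunday
1977: Saturday
1976: Thursday (leap)
1975: Wednesday
1974: Tuesday
1973: Monday
1972: Saturday (leap)
1971: Friday
1970: Thursday
1969: Wednesday
1968: Monday (leap)
1967: Sunday
1966: Saturday
1965: Friday
1964: Wednesday (leap)
1964 begins on a Wednesday and is a leap year.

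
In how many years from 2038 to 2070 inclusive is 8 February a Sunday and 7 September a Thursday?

0

Check each year's weekday for 8 February and 7 September:
  2038: Mon/Tue  2039: Tue/Wed  2040: Wed/Fri  2041: Fri/Sat  2042: Sat/Sun  2043: Sun/Mon  2044: Mon/Wed  2045: Wed/Thu  2046: Thu/Fri  2047: Fri/Sat  2048: Sat/Mon  2049: Mon/Tue  2050: Tue/Wed  2051: Wed/Thu  …(5 more)…  2057: Thu/Fri  2058: Fri/Sat  2059: Sat/Sun  2060: Sun/Tue  2061: Tue/Wed  2062: Wed/Thu  2063: Thu/Fri  2064: Fri/Sun  2065: Sun/Mon  2066: Mon/Tue  2067: Tue/Wed  2068: Wed/Fri  2069: Fri/Sat  2070: Sat/Sun
Both conditions hold in: no year — 0.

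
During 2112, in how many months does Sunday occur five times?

A month of length L has five Sundays iff its first Sunday is on day ≤ L−28 (so day 1–3 in a 31-day month, 1–2 in a 30-day month, day 1 in a leap February).
Checking each month of 2112: Jan starts Fri (31d) ✓; Feb starts Mon (29d); Mar starts Tue (31d); Apr starts Fri (30d); May starts Sun (31d) ✓; Jun starts Wed (30d); Jul starts Fri (31d) ✓; Aug starts Mon (31d); Sep starts Thu (30d); Oct starts Sat (31d) ✓; Nov starts Tue (30d); Dec starts Thu (31d).
Five-Sunday months: January, May, July, October → 4.

4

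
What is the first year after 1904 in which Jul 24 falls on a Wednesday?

1907

From one year to the next, a fixed date's weekday advances by 1, or by 2 when a Feb 29 lies between the two dates.
1904: July 24 is Sunday.
1905: Monday (+1)
1906: Tuesday (+1)
1907: Wednesday (+1)
Jul 24 falls on a Wednesday in 1907.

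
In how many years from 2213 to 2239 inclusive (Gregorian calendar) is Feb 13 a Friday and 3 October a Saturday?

3

Check each year's weekday for Feb 13 and 3 October:
  2213: Sat/Sun  2214: Sun/Mon  2215: Mon/Tue  2216: Tue/Thu  2217: Thu/Fri  2218: Fri/Sat ✓  2219: Sat/Sun  2220: Sun/Tue  2221: Tue/Wed  2222: Wed/Thu  2223: Thu/Fri  2224: Fri/Sun  2225: Sun/Mon  2226: Mon/Tue  2227: Tue/Wed  2228: Wed/Fri  2229: Fri/Sat ✓  2230: Sat/Sun  2231: Sun/Mon  2232: Mon/Wed  2233: Wed/Thu  2234: Thu/Fri  2235: Fri/Sat ✓  2236: Sat/Mon  2237: Mon/Tue  2238: Tue/Wed  2239: Wed/Thu
Both conditions hold in: 2218, 2229, 2235 — 3.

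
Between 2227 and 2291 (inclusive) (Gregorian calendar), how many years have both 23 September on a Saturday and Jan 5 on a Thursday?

6

Check each year's weekday for 23 September and Jan 5:
  2227: Sun/Fri  2228: Tue/Sat  2229: Wed/Mon  2230: Thu/Tue  2231: Fri/Wed  2232: Sun/Thu  2233: Mon/Sat  2234: Tue/Sun  2235: Wed/Mon  2236: Fri/Tue  2237: Sat/Thu ✓  2238: Sun/Fri  2239: Mon/Sat  2240: Wed/Sun  …(37 more)…  2278: Mon/Sat  2279: Tue/Sun  2280: Thu/Mon  2281: Fri/Wed  2282: Sat/Thu ✓  2283: Sun/Fri  2284: Tue/Sat  2285: Wed/Mon  2286: Thu/Tue  2287: Fri/Wed  2288: Sun/Thu  2289: Mon/Sat  2290: Tue/Sun  2291: Wed/Mon
Both conditions hold in: 2237, 2243, 2254, 2265, 2271, 2282 — 6.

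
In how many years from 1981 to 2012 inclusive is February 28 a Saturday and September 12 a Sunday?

Check each year's weekday for February 28 and September 12:
  1981: Sat/Sat  1982: Sun/Sun  1983: Mon/Mon  1984: Tue/Wed  1985: Thu/Thu  1986: Fri/Fri  1987: Sat/Sat  1988: Sun/Mon  1989: Tue/Tue  1990: Wed/Wed  1991: Thu/Thu  1992: Fri/Sat  1993: Sun/Sun  1994: Mon/Mon  …(4 more)…  1999: Sun/Sun  2000: Mon/Tue  2001: Wed/Wed  2002: Thu/Thu  2003: Fri/Fri  2004: Sat/Sun ✓  2005: Mon/Mon  2006: Tue/Tue  2007: Wed/Wed  2008: Thu/Fri  2009: Sat/Sat  2010: Sun/Sun  2011: Mon/Mon  2012: Tue/Wed
Both conditions hold in: 2004 — 1.

1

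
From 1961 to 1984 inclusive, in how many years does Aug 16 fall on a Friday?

3

Track Aug 16's weekday year by year (advancing +1, or +2 across a Feb 29):
  1961: Wed  1962: Thu (+1)  1963: Fri (+1) ✓  1964: Sun (+2)  1965: Mon (+1)
  1966: Tue (+1)  1967: Wed (+1)  1968: Fri (+2) ✓  1969: Sat (+1)  1970: Sun (+1)
  1971: Mon (+1)  1972: Wed (+2)  1973: Thu (+1)  1974: Fri (+1) ✓  1975: Sat (+1)
  1976: Mon (+2)  1977: Tue (+1)  1978: Wed (+1)  1979: Thu (+1)  1980: Sat (+2)
  1981: Sun (+1)  1982: Mon (+1)  1983: Tue (+1)  1984: Thu (+2)
Friday years: 1963, 1968, 1974 — 3 in total.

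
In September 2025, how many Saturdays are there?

September 2025 has 30 days and begins on Monday.
The first Saturday is September 6.
Saturdays fall on 6, 13, 20, 27 — that's 4.

4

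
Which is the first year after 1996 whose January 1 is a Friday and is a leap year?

2016

Jan 1 advances by 2 weekdays after a leap year and by 1 after a common year.
1996: Jan 1 is Monday (leap).
1997: Wednesday
1998: Thursday
1999: Friday
2000: Saturday (leap)
2001: Monday
2002: Tuesday
2003: Wednesday
2004: Thursday (leap)
2005: Saturday
2006: Sunday
2007: Monday
2008: Tuesday (leap)
2009: Thursday
2010: Friday
2011: Saturday
2012: Sunday (leap)
2013: Tuesday
2014: Wednesday
2015: Thursday
2016: Friday (leap)
2016 begins on a Friday and is a leap year.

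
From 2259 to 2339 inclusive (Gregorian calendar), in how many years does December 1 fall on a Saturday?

12

Track December 1's weekday year by year (advancing +1, or +2 across a Feb 29):
  2259: Thu  2260: Sat (+2) ✓  2261: Sun (+1)  2262: Mon (+1)  2263: Tue (+1)
  2264: Thu (+2)  2265: Fri (+1)  2266: Sat (+1) ✓  2267: Sun (+1)  2268: Tue (+2)
  2269: Wed (+1)  2270: Thu (+1)  2271: Fri (+1)  2272: Sun (+2)  … (53 more years) …
  2326: Wed (+1)  2327: Thu (+1)  2328: Sat (+2) ✓  2329: Sun (+1)  2330: Mon (+1)
  2331: Tue (+1)  2332: Thu (+2)  2333: Fri (+1)  2334: Sat (+1) ✓  2335: Sun (+1)
  2336: Tue (+2)  2337: Wed (+1)  2338: Thu (+1)  2339: Fri (+1)
Saturday years: 2260, 2266, 2277, 2283, 2288, 2294, 2300, 2306, 2317, 2323, 2328, 2334 — 12 in total.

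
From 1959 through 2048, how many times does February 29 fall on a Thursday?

Leap years in 1959–2048: 23 of them.
Feb 29 weekday advances by 5 (mod 7) from one leap year to the next four years later (or differs when a century non-leap intervenes).
Leap-day weekdays: 1960:Mon 1964:Sat 1968:Thu✓ 1972:Tue 1976:Sun 1980:Fri 1984:Wed 1988:Mon 1992:Sat 1996:Thu✓ 2000:Tue 2004:Sun 2008:Fri 2012:Wed 2016:Mon 2020:Sat 2024:Thu✓ 2028:Tue 2032:Sun 2036:Fri 2040:Wed 2044:Mon 2048:Sat
Thursday: 1968, 1996, 2024 → 3.

3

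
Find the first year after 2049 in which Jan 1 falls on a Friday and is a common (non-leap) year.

2055

Jan 1 advances by 2 weekdays after a leap year and by 1 after a common year.
2049: Jan 1 is Friday.
2050: Saturday
2051: Sunday
2052: Monday (leap)
2053: Wednesday
2054: Thursday
2055: Friday
2055 begins on a Friday and is a common year.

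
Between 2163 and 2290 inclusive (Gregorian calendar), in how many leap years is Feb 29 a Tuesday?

4

Leap years in 2163–2290: 31 of them.
Feb 29 weekday advances by 5 (mod 7) from one leap year to the next four years later (or differs when a century non-leap intervenes).
Leap-day weekdays: 2164:Wed 2168:Mon 2172:Sat 2176:Thu 2180:Tue✓ 2184:Sun 2188:Fri 2192:Wed 2196:Mon 2204:Wed 2208:Mon 2212:Sat 2216:Thu …(5 more)… 2240:Sat 2244:Thu 2248:Tue✓ 2252:Sun 2256:Fri 2260:Wed 2264:Mon 2268:Sat 2272:Thu 2276:Tue✓ 2280:Sun 2284:Fri 2288:Wed
Tuesday: 2180, 2220, 2248, 2276 → 4.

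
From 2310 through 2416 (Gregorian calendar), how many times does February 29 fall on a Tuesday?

4

Leap years in 2310–2416: 27 of them.
Feb 29 weekday advances by 5 (mod 7) from one leap year to the next four years later (or differs when a century non-leap intervenes).
Leap-day weekdays: 2312:Thu 2316:Tue✓ 2320:Sun 2324:Fri 2328:Wed 2332:Mon 2336:Sat 2340:Thu 2344:Tue✓ 2348:Sun 2352:Fri 2356:Wed 2360:Mon 2364:Sat 2368:Thu 2372:Tue✓ 2376:Sun 2380:Fri 2384:Wed 2388:Mon 2392:Sat 2396:Thu 2400:Tue✓ 2404:Sun 2408:Fri 2412:Wed 2416:Mon
Tuesday: 2316, 2344, 2372, 2400 → 4.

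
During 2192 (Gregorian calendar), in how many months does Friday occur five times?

4

A month of length L has five Fridays iff its first Friday is on day ≤ L−28 (so day 1–3 in a 31-day month, 1–2 in a 30-day month, day 1 in a leap February).
Checking each month of 2192: Jan starts Sun (31d); Feb starts Wed (29d); Mar starts Thu (31d) ✓; Apr starts Sun (30d); May starts Tue (31d); Jun starts Fri (30d) ✓; Jul starts Sun (31d); Aug starts Wed (31d) ✓; Sep starts Sat (30d); Oct starts Mon (31d); Nov starts Thu (30d) ✓; Dec starts Sat (31d).
Five-Friday months: March, June, August, November → 4.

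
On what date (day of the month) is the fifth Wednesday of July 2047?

July 1, 2047 is a Monday, so the first Wednesday is the 3rd.
The fifth Wednesday is 3 + 28 = 31.

31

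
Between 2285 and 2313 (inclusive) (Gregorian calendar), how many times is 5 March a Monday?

Track 5 March's weekday year by year (advancing +1, or +2 across a Feb 29):
  2285: Thu  2286: Fri (+1)  2287: Sat (+1)  2288: Mon (+2) ✓  2289: Tue (+1)
  2290: Wed (+1)  2291: Thu (+1)  2292: Sat (+2)  2293: Sun (+1)  2294: Mon (+1) ✓
  2295: Tue (+1)  2296: Thu (+2)  2297: Fri (+1)  2298: Sat (+1)  2299: Sun (+1)
  2300: Mon (+1) ✓  2301: Tue (+1)  2302: Wed (+1)  2303: Thu (+1)  2304: Sat (+2)
  2305: Sun (+1)  2306: Mon (+1) ✓  2307: Tue (+1)  2308: Thu (+2)  2309: Fri (+1)
  2310: Sat (+1)  2311: Sun (+1)  2312: Tue (+2)  2313: Wed (+1)
Monday years: 2288, 2294, 2300, 2306 — 4 in total.

4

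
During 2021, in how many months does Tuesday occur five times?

4

A month of length L has five Tuesdays iff its first Tuesday is on day ≤ L−28 (so day 1–3 in a 31-day month, 1–2 in a 30-day month, day 1 in a leap February).
Checking each month of 2021: Jan starts Fri (31d); Feb starts Mon (28d); Mar starts Mon (31d) ✓; Apr starts Thu (30d); May starts Sat (31d); Jun starts Tue (30d) ✓; Jul starts Thu (31d); Aug starts Sun (31d) ✓; Sep starts Wed (30d); Oct starts Fri (31d); Nov starts Mon (30d) ✓; Dec starts Wed (31d).
Five-Tuesday months: March, June, August, November → 4.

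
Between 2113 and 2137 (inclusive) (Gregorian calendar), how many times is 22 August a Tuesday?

4

Track 22 August's weekday year by year (advancing +1, or +2 across a Feb 29):
  2113: Tue ✓  2114: Wed (+1)  2115: Thu (+1)  2116: Sat (+2)  2117: Sun (+1)
  2118: Mon (+1)  2119: Tue (+1) ✓  2120: Thu (+2)  2121: Fri (+1)  2122: Sat (+1)
  2123: Sun (+1)  2124: Tue (+2) ✓  2125: Wed (+1)  2126: Thu (+1)  2127: Fri (+1)
  2128: Sun (+2)  2129: Mon (+1)  2130: Tue (+1) ✓  2131: Wed (+1)  2132: Fri (+2)
  2133: Sat (+1)  2134: Sun (+1)  2135: Mon (+1)  2136: Wed (+2)  2137: Thu (+1)
Tuesday years: 2113, 2119, 2124, 2130 — 4 in total.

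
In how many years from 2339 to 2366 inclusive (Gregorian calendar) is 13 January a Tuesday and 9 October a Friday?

3

Check each year's weekday for 13 January and 9 October:
  2339: Fri/Mon  2340: Sat/Wed  2341: Mon/Thu  2342: Tue/Fri ✓  2343: Wed/Sat  2344: Thu/Mon  2345: Sat/Tue  2346: Sun/Wed  2347: Mon/Thu  2348: Tue/Sat  2349: Thu/Sun  2350: Fri/Mon  2351: Sat/Tue  2352: Sun/Thu  2353: Tue/Fri ✓  2354: Wed/Sat  2355: Thu/Sun  2356: Fri/Tue  2357: Sun/Wed  2358: Mon/Thu  2359: Tue/Fri ✓  2360: Wed/Sun  2361: Fri/Mon  2362: Sat/Tue  2363: Sun/Wed  2364: Mon/Fri  2365: Wed/Sat  2366: Thu/Sun
Both conditions hold in: 2342, 2353, 2359 — 3.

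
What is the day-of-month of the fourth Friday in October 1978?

October 1, 1978 is a Sunday, so the first Friday is the 6th.
The fourth Friday is 6 + 21 = 27.

27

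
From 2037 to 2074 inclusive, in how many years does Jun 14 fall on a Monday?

Track Jun 14's weekday year by year (advancing +1, or +2 across a Feb 29):
  2037: Sun  2038: Mon (+1) ✓  2039: Tue (+1)  2040: Thu (+2)  2041: Fri (+1)
  2042: Sat (+1)  2043: Sun (+1)  2044: Tue (+2)  2045: Wed (+1)  2046: Thu (+1)
  2047: Fri (+1)  2048: Sun (+2)  2049: Mon (+1) ✓  2050: Tue (+1)  … (10 more years) …
  2061: Tue (+1)  2062: Wed (+1)  2063: Thu (+1)  2064: Sat (+2)  2065: Sun (+1)
  2066: Mon (+1) ✓  2067: Tue (+1)  2068: Thu (+2)  2069: Fri (+1)  2070: Sat (+1)
  2071: Sun (+1)  2072: Tue (+2)  2073: Wed (+1)  2074: Thu (+1)
Monday years: 2038, 2049, 2055, 2060, 2066 — 5 in total.

5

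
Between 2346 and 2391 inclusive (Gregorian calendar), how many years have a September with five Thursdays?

13

September has 30 days; it has five Thursdays when Thursday falls among the first (month-length − 28) days — i.e. when September 1 is one of Thursday/Wednesday.
September 1 by year: 2346:Sun 2347:Mon 2348:Wed✓ 2349:Thu✓ 2350:Fri 2351:Sat 2352:Mon 2353:Tue 2354:Wed✓ 2355:Thu✓ 2356:Sat 2357:Sun 2358:Mon 2359:Tue 2360:Thu✓ …(16 more)… 2377:Thu✓ 2378:Fri 2379:Sat 2380:Mon 2381:Tue 2382:Wed✓ 2383:Thu✓ 2384:Sat 2385:Sun 2386:Mon 2387:Tue 2388:Thu✓ 2389:Fri 2390:Sat 2391:Sun
Years with five Thursdays: 2348, 2349, 2354, 2355, 2360, 2365, 2366, 2371, 2376, 2377, 2382, 2383, 2388 → 13.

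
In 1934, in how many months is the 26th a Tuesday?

Check the 26th of each month of 1934: Jan 26: Fri, Feb 26: Mon, Mar 26: Mon, Apr 26: Thu, May 26: Sat, Jun 26: Tue, Jul 26: Thu, Aug 26: Sun, Sep 26: Wed, Oct 26: Fri, Nov 26: Mon, Dec 26: Wed.
Tuesday occurs in June — 1 month.

1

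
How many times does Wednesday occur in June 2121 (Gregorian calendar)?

June 2121 has 30 days and begins on Sunday.
The first Wednesday is June 4.
Wednesdays fall on 4, 11, 18, 25 — that's 4.

4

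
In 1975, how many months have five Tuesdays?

4

A month of length L has five Tuesdays iff its first Tuesday is on day ≤ L−28 (so day 1–3 in a 31-day month, 1–2 in a 30-day month, day 1 in a leap February).
Checking each month of 1975: Jan starts Wed (31d); Feb starts Sat (28d); Mar starts Sat (31d); Apr starts Tue (30d) ✓; May starts Thu (31d); Jun starts Sun (30d); Jul starts Tue (31d) ✓; Aug starts Fri (31d); Sep starts Mon (30d) ✓; Oct starts Wed (31d); Nov starts Sat (30d); Dec starts Mon (31d) ✓.
Five-Tuesday months: April, July, September, December → 4.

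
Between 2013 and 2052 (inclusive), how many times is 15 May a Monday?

6

Track 15 May's weekday year by year (advancing +1, or +2 across a Feb 29):
  2013: Wed  2014: Thu (+1)  2015: Fri (+1)  2016: Sun (+2)  2017: Mon (+1) ✓
  2018: Tue (+1)  2019: Wed (+1)  2020: Fri (+2)  2021: Sat (+1)  2022: Sun (+1)
  2023: Mon (+1) ✓  2024: Wed (+2)  2025: Thu (+1)  2026: Fri (+1)  … (12 more years) …
  2039: Sun (+1)  2040: Tue (+2)  2041: Wed (+1)  2042: Thu (+1)  2043: Fri (+1)
  2044: Sun (+2)  2045: Mon (+1) ✓  2046: Tue (+1)  2047: Wed (+1)  2048: Fri (+2)
  2049: Sat (+1)  2050: Sun (+1)  2051: Mon (+1) ✓  2052: Wed (+2)
Monday years: 2017, 2023, 2028, 2034, 2045, 2051 — 6 in total.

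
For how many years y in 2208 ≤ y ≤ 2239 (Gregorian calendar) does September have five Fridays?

September has 30 days; it has five Fridays when Friday falls among the first (month-length − 28) days — i.e. when September 1 is one of Friday/Thursday.
September 1 by year: 2208:Thu✓ 2209:Fri✓ 2210:Sat 2211:Sun 2212:Tue 2213:Wed 2214:Thu✓ 2215:Fri✓ 2216:Sun 2217:Mon 2218:Tue 2219:Wed 2220:Fri✓ 2221:Sat 2222:Sun 2223:Mon 2224:Wed 2225:Thu✓ 2226:Fri✓ 2227:Sat 2228:Mon 2229:Tue 2230:Wed 2231:Thu✓ 2232:Sat 2233:Sun 2234:Mon 2235:Tue 2236:Thu✓ 2237:Fri✓ 2238:Sat 2239:Sun
Years with five Fridays: 2208, 2209, 2214, 2215, 2220, 2225, 2226, 2231, 2236, 2237 → 10.

10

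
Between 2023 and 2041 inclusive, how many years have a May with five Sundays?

7

May has 31 days; it has five Sundays when Sunday falls among the first (month-length − 28) days — i.e. when May 1 is one of Sunday/Saturday/Friday.
May 1 by year: 2023:Mon 2024:Wed 2025:Thu 2026:Fri✓ 2027:Sat✓ 2028:Mon 2029:Tue 2030:Wed 2031:Thu 2032:Sat✓ 2033:Sun✓ 2034:Mon 2035:Tue 2036:Thu 2037:Fri✓ 2038:Sat✓ 2039:Sun✓ 2040:Tue 2041:Wed
Years with five Sundays: 2026, 2027, 2032, 2033, 2037, 2038, 2039 → 7.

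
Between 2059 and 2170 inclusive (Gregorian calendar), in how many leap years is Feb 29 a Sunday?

Leap years in 2059–2170: 27 of them.
Feb 29 weekday advances by 5 (mod 7) from one leap year to the next four years later (or differs when a century non-leap intervenes).
Leap-day weekdays: 2060:Sun✓ 2064:Fri 2068:Wed 2072:Mon 2076:Sat 2080:Thu 2084:Tue 2088:Sun✓ 2092:Fri 2096:Wed 2104:Fri 2108:Wed 2112:Mon 2116:Sat 2120:Thu 2124:Tue 2128:Sun✓ 2132:Fri 2136:Wed 2140:Mon 2144:Sat 2148:Thu 2152:Tue 2156:Sun✓ 2160:Fri 2164:Wed 2168:Mon
Sunday: 2060, 2088, 2128, 2156 → 4.

4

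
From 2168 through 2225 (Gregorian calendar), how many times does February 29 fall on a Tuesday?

2

Leap years in 2168–2225: 14 of them.
Feb 29 weekday advances by 5 (mod 7) from one leap year to the next four years later (or differs when a century non-leap intervenes).
Leap-day weekdays: 2168:Mon 2172:Sat 2176:Thu 2180:Tue✓ 2184:Sun 2188:Fri 2192:Wed 2196:Mon 2204:Wed 2208:Mon 2212:Sat 2216:Thu 2220:Tue✓ 2224:Sun
Tuesday: 2180, 2220 → 2.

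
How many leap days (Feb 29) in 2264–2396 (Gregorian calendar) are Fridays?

Leap years in 2264–2396: 33 of them.
Feb 29 weekday advances by 5 (mod 7) from one leap year to the next four years later (or differs when a century non-leap intervenes).
Leap-day weekdays: 2264:Mon 2268:Sat 2272:Thu 2276:Tue 2280:Sun 2284:Fri✓ 2288:Wed 2292:Mon 2296:Sat 2304:Mon 2308:Sat 2312:Thu 2316:Tue …(7 more)… 2348:Sun 2352:Fri✓ 2356:Wed 2360:Mon 2364:Sat 2368:Thu 2372:Tue 2376:Sun 2380:Fri✓ 2384:Wed 2388:Mon 2392:Sat 2396:Thu
Friday: 2284, 2324, 2352, 2380 → 4.

4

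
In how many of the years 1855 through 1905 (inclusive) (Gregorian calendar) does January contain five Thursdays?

January has 31 days; it has five Thursdays when Thursday falls among the first (month-length − 28) days — i.e. when January 1 is one of Thursday/Wednesday/Tuesday.
January 1 by year: 1855:Mon 1856:Tue✓ 1857:Thu✓ 1858:Fri 1859:Sat 1860:Sun 1861:Tue✓ 1862:Wed✓ 1863:Thu✓ 1864:Fri 1865:Sun 1866:Mon 1867:Tue✓ 1868:Wed✓ 1869:Fri …(21 more)… 1891:Thu✓ 1892:Fri 1893:Sun 1894:Mon 1895:Tue✓ 1896:Wed✓ 1897:Fri 1898:Sat 1899:Sun 1900:Mon 1901:Tue✓ 1902:Wed✓ 1903:Thu✓ 1904:Fri 1905:Sun
Years with five Thursdays: 1856, 1857, 1861, 1862, 1863, 1867, 1868, 1873, 1874, 1878, 1879, 1880, 1884, 1885, 1889, 1890, 1891, 1895, 1896, 1901, 1902, 1903 → 22.

22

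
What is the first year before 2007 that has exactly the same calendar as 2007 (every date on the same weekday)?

Two years share a calendar iff Jan 1 falls on the same weekday and both are leap or both are common. 2007: Jan 1 is Monday, common year.
2006: Jan 1 Sunday, common
2005: Jan 1 Saturday, common
2004: Jan 1 Thursday, leap
2003: Jan 1 Wednesday, common
2002: Jan 1 Tuesday, common
2001: Jan 1 Monday, common
2001 matches on both conditions.

2001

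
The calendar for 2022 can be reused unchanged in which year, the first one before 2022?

2011

Two years share a calendar iff Jan 1 falls on the same weekday and both are leap or both are common. 2022: Jan 1 is Saturday, common year.
2021: Jan 1 Friday, common
2020: Jan 1 Wednesday, leap
2019: Jan 1 Tuesday, common
2018: Jan 1 Monday, common
2017: Jan 1 Sunday, common
2016: Jan 1 Friday, leap
2015: Jan 1 Thursday, common
2014: Jan 1 Wednesday, common
2013: Jan 1 Tuesday, common
2012: Jan 1 Sunday, leap
2011: Jan 1 Saturday, common
2011 matches on both conditions.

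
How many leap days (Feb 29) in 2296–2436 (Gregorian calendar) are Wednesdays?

4

Leap years in 2296–2436: 35 of them.
Feb 29 weekday advances by 5 (mod 7) from one leap year to the next four years later (or differs when a century non-leap intervenes).
Leap-day weekdays: 2296:Sat 2304:Mon 2308:Sat 2312:Thu 2316:Tue 2320:Sun 2324:Fri 2328:Wed✓ 2332:Mon 2336:Sat 2340:Thu 2344:Tue 2348:Sun …(9 more)… 2388:Mon 2392:Sat 2396:Thu 2400:Tue 2404:Sun 2408:Fri 2412:Wed✓ 2416:Mon 2420:Sat 2424:Thu 2428:Tue 2432:Sun 2436:Fri
Wednesday: 2328, 2356, 2384, 2412 → 4.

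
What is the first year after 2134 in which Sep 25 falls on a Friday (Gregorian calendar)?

2139

From one year to the next, a fixed date's weekday advances by 1, or by 2 when a Feb 29 lies between the two dates.
2134: September 25 is Saturday.
2135: Sunday (+1)
2136: Tuesday (+2)
2137: Wednesday (+1)
2138: Thursday (+1)
2139: Friday (+1)
Sep 25 falls on a Friday in 2139.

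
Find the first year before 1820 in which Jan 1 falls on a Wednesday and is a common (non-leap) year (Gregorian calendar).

Jan 1 advances by 2 weekdays after a leap year and by 1 after a common year.
1820: Jan 1 is Saturday (leap).
1819: Friday
1818: Thursday
1817: Wednesday
1817 begins on a Wednesday and is a common year.

1817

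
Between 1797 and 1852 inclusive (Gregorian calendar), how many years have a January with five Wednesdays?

January has 31 days; it has five Wednesdays when Wednesday falls among the first (month-length − 28) days — i.e. when January 1 is one of Wednesday/Tuesday/Monday.
January 1 by year: 1797:Sun 1798:Mon✓ 1799:Tue✓ 1800:Wed✓ 1801:Thu 1802:Fri 1803:Sat 1804:Sun 1805:Tue✓ 1806:Wed✓ 1807:Thu 1808:Fri 1809:Sun 1810:Mon✓ 1811:Tue✓ …(26 more)… 1838:Mon✓ 1839:Tue✓ 1840:Wed✓ 1841:Fri 1842:Sat 1843:Sun 1844:Mon✓ 1845:Wed✓ 1846:Thu 1847:Fri 1848:Sat 1849:Mon✓ 1850:Tue✓ 1851:Wed✓ 1852:Thu
Years with five Wednesdays: 1798, 1799, 1800, 1805, 1806, 1810, 1811, 1812, 1816, 1817, 1821, 1822, 1823, 1827, 1828, 1833, 1834, 1838, 1839, 1840, 1844, 1845, 1849, 1850, 1851 → 25.

25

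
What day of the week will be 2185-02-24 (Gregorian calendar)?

Thursday

January 1, 2185 is a Saturday.
February 24 is day 55 of the year, i.e. 54 days after Jan 1.
54 mod 7 = 5, so advance 5 weekdays from Saturday: Thursday.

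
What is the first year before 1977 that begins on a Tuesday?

Jan 1 advances by 2 weekdays after a leap year and by 1 after a common year.
1977: Jan 1 is Saturday.
1976: Thursday (leap)
1975: Wednesday
1974: Tuesday
1974 begins on a Tuesday

1974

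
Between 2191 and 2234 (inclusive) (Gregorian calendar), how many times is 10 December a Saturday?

7

Track 10 December's weekday year by year (advancing +1, or +2 across a Feb 29):
  2191: Sat ✓  2192: Mon (+2)  2193: Tue (+1)  2194: Wed (+1)  2195: Thu (+1)
  2196: Sat (+2) ✓  2197: Sun (+1)  2198: Mon (+1)  2199: Tue (+1)  2200: Wed (+1)
  2201: Thu (+1)  2202: Fri (+1)  2203: Sat (+1) ✓  2204: Mon (+2)  … (16 more years) …
  2221: Mon (+1)  2222: Tue (+1)  2223: Wed (+1)  2224: Fri (+2)  2225: Sat (+1) ✓
  2226: Sun (+1)  2227: Mon (+1)  2228: Wed (+2)  2229: Thu (+1)  2230: Fri (+1)
  2231: Sat (+1) ✓  2232: Mon (+2)  2233: Tue (+1)  2234: Wed (+1)
Saturday years: 2191, 2196, 2203, 2208, 2214, 2225, 2231 — 7 in total.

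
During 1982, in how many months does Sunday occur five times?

4

A month of length L has five Sundays iff its first Sunday is on day ≤ L−28 (so day 1–3 in a 31-day month, 1–2 in a 30-day month, day 1 in a leap February).
Checking each month of 1982: Jan starts Fri (31d) ✓; Feb starts Mon (28d); Mar starts Mon (31d); Apr starts Thu (30d); May starts Sat (31d) ✓; Jun starts Tue (30d); Jul starts Thu (31d); Aug starts Sun (31d) ✓; Sep starts Wed (30d); Oct starts Fri (31d) ✓; Nov starts Mon (30d); Dec starts Wed (31d).
Five-Sunday months: January, May, August, October → 4.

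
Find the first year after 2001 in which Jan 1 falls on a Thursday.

2004

Jan 1 advances by 2 weekdays after a leap year and by 1 after a common year.
2001: Jan 1 is Monday.
2002: Tuesday
2003: Wednesday
2004: Thursday (leap)
2004 begins on a Thursday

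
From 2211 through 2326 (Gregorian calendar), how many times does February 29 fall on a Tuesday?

4

Leap years in 2211–2326: 28 of them.
Feb 29 weekday advances by 5 (mod 7) from one leap year to the next four years later (or differs when a century non-leap intervenes).
Leap-day weekdays: 2212:Sat 2216:Thu 2220:Tue✓ 2224:Sun 2228:Fri 2232:Wed 2236:Mon 2240:Sat 2244:Thu 2248:Tue✓ 2252:Sun 2256:Fri 2260:Wed 2264:Mon 2268:Sat 2272:Thu 2276:Tue✓ 2280:Sun 2284:Fri 2288:Wed 2292:Mon 2296:Sat 2304:Mon 2308:Sat 2312:Thu 2316:Tue✓ 2320:Sun 2324:Fri
Tuesday: 2220, 2248, 2276, 2316 → 4.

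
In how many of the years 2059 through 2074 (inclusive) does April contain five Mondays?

4

April has 30 days; it has five Mondays when Monday falls among the first (month-length − 28) days — i.e. when April 1 is one of Monday/Sunday.
April 1 by year: 2059:Tue 2060:Thu 2061:Fri 2062:Sat 2063:Sun✓ 2064:Tue 2065:Wed 2066:Thu 2067:Fri 2068:Sun✓ 2069:Mon✓ 2070:Tue 2071:Wed 2072:Fri 2073:Sat 2074:Sun✓
Years with five Mondays: 2063, 2068, 2069, 2074 → 4.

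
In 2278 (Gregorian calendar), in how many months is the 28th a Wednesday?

1

Check the 28th of each month of 2278: Jan 28: Mon, Feb 28: Thu, Mar 28: Thu, Apr 28: Sun, May 28: Tue, Jun 28: Fri, Jul 28: Sun, Aug 28: Wed, Sep 28: Sat, Oct 28: Mon, Nov 28: Thu, Dec 28: Sat.
Wednesday occurs in August — 1 month.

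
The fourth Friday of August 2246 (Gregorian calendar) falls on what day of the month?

28

August 1, 2246 is a Saturday, so the first Friday is the 7th.
The fourth Friday is 7 + 21 = 28.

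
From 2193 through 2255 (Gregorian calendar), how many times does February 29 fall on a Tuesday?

2

Leap years in 2193–2255: 14 of them.
Feb 29 weekday advances by 5 (mod 7) from one leap year to the next four years later (or differs when a century non-leap intervenes).
Leap-day weekdays: 2196:Mon 2204:Wed 2208:Mon 2212:Sat 2216:Thu 2220:Tue✓ 2224:Sun 2228:Fri 2232:Wed 2236:Mon 2240:Sat 2244:Thu 2248:Tue✓ 2252:Sun
Tuesday: 2220, 2248 → 2.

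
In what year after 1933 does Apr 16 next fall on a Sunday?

From one year to the next, a fixed date's weekday advances by 1, or by 2 when a Feb 29 lies between the two dates.
1933: April 16 is Sunday.
1934: Monday (+1)
1935: Tuesday (+1)
1936: Thursday (+2)
1937: Friday (+1)
1938: Saturday (+1)
1939: Sunday (+1)
Apr 16 falls on a Sunday in 1939.

1939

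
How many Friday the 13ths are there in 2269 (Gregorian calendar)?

1

Check the 13th of each month of 2269: Jan 13: Wed, Feb 13: Sat, Mar 13: Sat, Apr 13: Tue, May 13: Thu, Jun 13: Sun, Jul 13: Tue, Aug 13: Fri, Sep 13: Mon, Oct 13: Wed, Nov 13: Sat, Dec 13: Mon.
Friday occurs in August — 1 month.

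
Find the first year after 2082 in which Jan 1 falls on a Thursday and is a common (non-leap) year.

2093

Jan 1 advances by 2 weekdays after a leap year and by 1 after a common year.
2082: Jan 1 is Thursday.
2083: Friday
2084: Saturday (leap)
2085: Monday
2086: Tuesday
2087: Wednesday
2088: Thursday (leap)
2089: Saturday
2090: Sunday
2091: Monday
2092: Tuesday (leap)
2093: Thursday
2093 begins on a Thursday and is a common year.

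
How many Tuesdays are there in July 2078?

4

July 2078 has 31 days and begins on Friday.
The first Tuesday is July 5.
Tuesdays fall on 5, 12, 19, 26 — that's 4.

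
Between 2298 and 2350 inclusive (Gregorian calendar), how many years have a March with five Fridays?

March has 31 days; it has five Fridays when Friday falls among the first (month-length − 28) days — i.e. when March 1 is one of Friday/Thursday/Wednesday.
March 1 by year: 2298:Tue 2299:Wed✓ 2300:Thu✓ 2301:Fri✓ 2302:Sat 2303:Sun 2304:Tue 2305:Wed✓ 2306:Thu✓ 2307:Fri✓ 2308:Sun 2309:Mon 2310:Tue 2311:Wed✓ 2312:Fri✓ …(23 more)… 2336:Sun 2337:Mon 2338:Tue 2339:Wed✓ 2340:Fri✓ 2341:Sat 2342:Sun 2343:Mon 2344:Wed✓ 2345:Thu✓ 2346:Fri✓ 2347:Sat 2348:Mon 2349:Tue 2350:Wed✓
Years with five Fridays: 2299, 2300, 2301, 2305, 2306, 2307, 2311, 2312, 2316, 2317, 2318, 2322, 2323, 2328, 2329, 2333, 2334, 2335, 2339, 2340, 2344, 2345, 2346, 2350 → 24.

24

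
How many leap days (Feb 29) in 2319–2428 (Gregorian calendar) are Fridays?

4

Leap years in 2319–2428: 28 of them.
Feb 29 weekday advances by 5 (mod 7) from one leap year to the next four years later (or differs when a century non-leap intervenes).
Leap-day weekdays: 2320:Sun 2324:Fri✓ 2328:Wed 2332:Mon 2336:Sat 2340:Thu 2344:Tue 2348:Sun 2352:Fri✓ 2356:Wed 2360:Mon 2364:Sat 2368:Thu 2372:Tue 2376:Sun 2380:Fri✓ 2384:Wed 2388:Mon 2392:Sat 2396:Thu 2400:Tue 2404:Sun 2408:Fri✓ 2412:Wed 2416:Mon 2420:Sat 2424:Thu 2428:Tue
Friday: 2324, 2352, 2380, 2408 → 4.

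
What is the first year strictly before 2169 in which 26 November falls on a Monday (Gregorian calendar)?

From one year to the next, a fixed date's weekday advances by 1, or by 2 when a Feb 29 lies between the two dates.
2169: November 26 is Sunday.
2168: Saturday (−1)
2167: Thursday (−2)
2166: Wednesday (−1)
2165: Tuesday (−1)
2164: Monday (−1)
26 November falls on a Monday in 2164.

2164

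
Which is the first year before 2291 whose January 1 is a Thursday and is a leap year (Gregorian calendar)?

2280

Jan 1 advances by 2 weekdays after a leap year and by 1 after a common year.
2291: Jan 1 is Thursday.
2290: Wednesday
2289: Tuesday
2288: Sunday (leap)
2287: Saturday
2286: Friday
2285: Thursday
2284: Tuesday (leap)
2283: Monday
2282: Sunday
2281: Saturday
2280: Thursday (leap)
2280 begins on a Thursday and is a leap year.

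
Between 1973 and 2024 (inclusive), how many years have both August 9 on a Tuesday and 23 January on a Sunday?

6

Check each year's weekday for August 9 and 23 January:
  1973: Thu/Tue  1974: Fri/Wed  1975: Sat/Thu  1976: Mon/Fri  1977: Tue/Sun ✓  1978: Wed/Mon  1979: Thu/Tue  1980: Sat/Wed  1981: Sun/Fri  1982: Mon/Sat  1983: Tue/Sun ✓  1984: Thu/Mon  1985: Fri/Wed  1986: Sat/Thu  …(24 more)…  2011: Tue/Sun ✓  2012: Thu/Mon  2013: Fri/Wed  2014: Sat/Thu  2015: Sun/Fri  2016: Tue/Sat  2017: Wed/Mon  2018: Thu/Tue  2019: Fri/Wed  2020: Sun/Thu  2021: Mon/Sat  2022: Tue/Sun ✓  2023: Wed/Mon  2024: Fri/Tue
Both conditions hold in: 1977, 1983, 1994, 2005, 2011, 2022 — 6.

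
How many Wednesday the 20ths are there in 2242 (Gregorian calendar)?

2

Check the 20th of each month of 2242: Jan 20: Thu, Feb 20: Sun, Mar 20: Sun, Apr 20: Wed, May 20: Fri, Jun 20: Mon, Jul 20: Wed, Aug 20: Sat, Sep 20: Tue, Oct 20: Thu, Nov 20: Sun, Dec 20: Tue.
Wednesday occurs in April, July — 2 months.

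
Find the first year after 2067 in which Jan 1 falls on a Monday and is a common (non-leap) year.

Jan 1 advances by 2 weekdays after a leap year and by 1 after a common year.
2067: Jan 1 is Saturday.
2068: Sunday (leap)
2069: Tuesday
2070: Wednesday
2071: Thursday
2072: Friday (leap)
2073: Sunday
2074: Monday
2074 begins on a Monday and is a common year.

2074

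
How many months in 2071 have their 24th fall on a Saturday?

2

Check the 24th of each month of 2071: Jan 24: Sat, Feb 24: Tue, Mar 24: Tue, Apr 24: Fri, May 24: Sun, Jun 24: Wed, Jul 24: Fri, Aug 24: Mon, Sep 24: Thu, Oct 24: Sat, Nov 24: Tue, Dec 24: Thu.
Saturday occurs in January, October — 2 months.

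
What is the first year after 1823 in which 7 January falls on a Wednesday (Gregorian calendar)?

From one year to the next, a fixed date's weekday advances by 1, or by 2 when a Feb 29 lies between the two dates.
1823: January 7 is Tuesday.
1824: Wednesday (+1)
7 January falls on a Wednesday in 1824.

1824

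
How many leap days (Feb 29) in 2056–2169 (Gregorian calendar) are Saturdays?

Leap years in 2056–2169: 28 of them.
Feb 29 weekday advances by 5 (mod 7) from one leap year to the next four years later (or differs when a century non-leap intervenes).
Leap-day weekdays: 2056:Tue 2060:Sun 2064:Fri 2068:Wed 2072:Mon 2076:Sat✓ 2080:Thu 2084:Tue 2088:Sun 2092:Fri 2096:Wed 2104:Fri 2108:Wed 2112:Mon 2116:Sat✓ 2120:Thu 2124:Tue 2128:Sun 2132:Fri 2136:Wed 2140:Mon 2144:Sat✓ 2148:Thu 2152:Tue 2156:Sun 2160:Fri 2164:Wed 2168:Mon
Saturday: 2076, 2116, 2144 → 3.

3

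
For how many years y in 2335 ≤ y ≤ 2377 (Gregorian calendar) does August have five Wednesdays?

August has 31 days; it has five Wednesdays when Wednesday falls among the first (month-length − 28) days — i.e. when August 1 is one of Wednesday/Tuesday/Monday.
August 1 by year: 2335:Thu 2336:Sat 2337:Sun 2338:Mon✓ 2339:Tue✓ 2340:Thu 2341:Fri 2342:Sat 2343:Sun 2344:Tue✓ 2345:Wed✓ 2346:Thu 2347:Fri 2348:Sun 2349:Mon✓ …(13 more)… 2363:Thu 2364:Sat 2365:Sun 2366:Mon✓ 2367:Tue✓ 2368:Thu 2369:Fri 2370:Sat 2371:Sun 2372:Tue✓ 2373:Wed✓ 2374:Thu 2375:Fri 2376:Sun 2377:Mon✓
Years with five Wednesdays: 2338, 2339, 2344, 2345, 2349, 2350, 2351, 2355, 2356, 2360, 2361, 2362, 2366, 2367, 2372, 2373, 2377 → 17.

17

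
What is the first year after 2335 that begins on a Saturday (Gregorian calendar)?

Jan 1 advances by 2 weekdays after a leap year and by 1 after a common year.
2335: Jan 1 is Tuesday.
2336: Wednesday (leap)
2337: Friday
2338: Saturday
2338 begins on a Saturday

2338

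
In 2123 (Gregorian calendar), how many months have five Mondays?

A month of length L has five Mondays iff its first Monday is on day ≤ L−28 (so day 1–3 in a 31-day month, 1–2 in a 30-day month, day 1 in a leap February).
Checking each month of 2123: Jan starts Fri (31d); Feb starts Mon (28d); Mar starts Mon (31d) ✓; Apr starts Thu (30d); May starts Sat (31d) ✓; Jun starts Tue (30d); Jul starts Thu (31d); Aug starts Sun (31d) ✓; Sep starts Wed (30d); Oct starts Fri (31d); Nov starts Mon (30d) ✓; Dec starts Wed (31d).
Five-Monday months: March, May, August, November → 4.

4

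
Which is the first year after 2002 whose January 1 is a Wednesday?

2003

Jan 1 advances by 2 weekdays after a leap year and by 1 after a common year.
2002: Jan 1 is Tuesday.
2003: Wednesday
2003 begins on a Wednesday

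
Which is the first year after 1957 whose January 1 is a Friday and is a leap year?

Jan 1 advances by 2 weekdays after a leap year and by 1 after a common year.
1957: Jan 1 is Tuesday.
1958: Wednesday
1959: Thursday
1960: Friday (leap)
1960 begins on a Friday and is a leap year.

1960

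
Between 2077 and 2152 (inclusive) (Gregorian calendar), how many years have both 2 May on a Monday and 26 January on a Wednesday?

9

Check each year's weekday for 2 May and 26 January:
  2077: Sun/Tue  2078: Mon/Wed ✓  2079: Tue/Thu  2080: Thu/Fri  2081: Fri/Sun  2082: Sat/Mon  2083: Sun/Tue  2084: Tue/Wed  2085: Wed/Fri  2086: Thu/Sat  2087: Fri/Sun  2088: Sun/Mon  2089: Mon/Wed ✓  2090: Tue/Thu  …(48 more)…  2139: Sat/Mon  2140: Mon/Tue  2141: Tue/Thu  2142: Wed/Fri  2143: Thu/Sat  2144: Sat/Sun  2145: Sun/Tue  2146: Mon/Wed ✓  2147: Tue/Thu  2148: Thu/Fri  2149: Fri/Sun  2150: Sat/Mon  2151: Sun/Tue  2152: Tue/Wed
Both conditions hold in: 2078, 2089, 2095, 2101, 2107, 2118, 2129, 2135, 2146 — 9.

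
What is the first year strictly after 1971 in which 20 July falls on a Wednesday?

1977

From one year to the next, a fixed date's weekday advances by 1, or by 2 when a Feb 29 lies between the two dates.
1971: July 20 is Tuesday.
1972: Thursday (+2)
1973: Friday (+1)
1974: Saturday (+1)
1975: Sunday (+1)
1976: Tuesday (+2)
1977: Wednesday (+1)
20 July falls on a Wednesday in 1977.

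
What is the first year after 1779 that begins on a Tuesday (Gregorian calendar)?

1782

Jan 1 advances by 2 weekdays after a leap year and by 1 after a common year.
1779: Jan 1 is Friday.
1780: Saturday (leap)
1781: Monday
1782: Tuesday
1782 begins on a Tuesday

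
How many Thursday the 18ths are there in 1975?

2

Check the 18th of each month of 1975: Jan 18: Sat, Feb 18: Tue, Mar 18: Tue, Apr 18: Fri, May 18: Sun, Jun 18: Wed, Jul 18: Fri, Aug 18: Mon, Sep 18: Thu, Oct 18: Sat, Nov 18: Tue, Dec 18: Thu.
Thursday occurs in September, December — 2 months.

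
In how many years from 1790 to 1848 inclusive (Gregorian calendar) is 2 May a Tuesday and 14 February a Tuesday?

Check each year's weekday for 2 May and 14 February:
  1790: Sun/Sun  1791: Mon/Mon  1792: Wed/Tue  1793: Thu/Thu  1794: Fri/Fri  1795: Sat/Sat  1796: Mon/Sun  1797: Tue/Tue ✓  1798: Wed/Wed  1799: Thu/Thu  1800: Fri/Fri  1801: Sat/Sat  1802: Sun/Sun  1803: Mon/Mon  …(31 more)…  1835: Sat/Sat  1836: Mon/Sun  1837: Tue/Tue ✓  1838: Wed/Wed  1839: Thu/Thu  1840: Sat/Fri  1841: Sun/Sun  1842: Mon/Mon  1843: Tue/Tue ✓  1844: Thu/Wed  1845: Fri/Fri  1846: Sat/Sat  1847: Sun/Sun  1848: Tue/Mon
Both conditions hold in: 1797, 1809, 1815, 1826, 1837, 1843 — 6.

6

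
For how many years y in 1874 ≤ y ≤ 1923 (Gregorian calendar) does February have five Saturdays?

February has 28 days (29 in leap years); it has five Saturdays when Saturday falls among the first (month-length − 28) days — i.e. when February 1 is Saturday in a leap year (never in a common year).
February 1 by year: 1874:Sun 1875:Mon 1876:Tue 1877:Thu 1878:Fri 1879:Sat 1880:Sun 1881:Tue 1882:Wed 1883:Thu 1884:Fri 1885:Sun 1886:Mon 1887:Tue 1888:Wed …(20 more)… 1909:Mon 1910:Tue 1911:Wed 1912:Thu 1913:Sat 1914:Sun 1915:Mon 1916:Tue 1917:Thu 1918:Fri 1919:Sat 1920:Sun 1921:Tue 1922:Wed 1923:Thu
Years with five Saturdays: 1896, 1908 → 2.

2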